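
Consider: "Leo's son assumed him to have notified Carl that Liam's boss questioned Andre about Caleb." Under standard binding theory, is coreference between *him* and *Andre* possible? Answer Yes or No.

*Andre* is an R-expression; Principle C requires it to be free (not bound by any c-commanding expression).
— him: subject of the clause headed by 'notified'; the pronoun c-commands the R-expression — coreference blocked (Principle C).

No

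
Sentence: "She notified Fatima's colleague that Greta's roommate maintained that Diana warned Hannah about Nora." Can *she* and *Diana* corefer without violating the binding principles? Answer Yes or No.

*Diana* is an R-expression; Principle C requires it to be free (not bound by any c-commanding expression).
— she: subject of the matrix clause; the pronoun c-commands the R-expression — coreference blocked (Principle C).

No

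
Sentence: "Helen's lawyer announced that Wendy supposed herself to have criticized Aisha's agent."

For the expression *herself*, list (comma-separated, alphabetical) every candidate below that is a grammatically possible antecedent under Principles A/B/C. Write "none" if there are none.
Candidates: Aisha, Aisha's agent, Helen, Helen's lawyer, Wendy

*herself* is a reflexive; Principle A requires it to be bound within its binding domain — the clause headed by 'supposed'.
— Aisha: possessor inside the object DP of the clause headed by 'criticized'; does not c-command the reflexive — cannot bind it (Principle A).
— Aisha's agent: object of the clause headed by 'criticized'; does not c-command the reflexive — cannot bind it (Principle A).
— Helen: possessor inside the subject DP of the matrix clause; does not c-command the reflexive — cannot bind it (Principle A).
— Helen's lawyer: subject of the matrix clause; c-commands the reflexive but lies outside its binding domain — cannot bind it (Principle A).
— Wendy: subject of the clause headed by 'supposed'; c-commands the reflexive within its binding domain — allowed (Principle A).

Wendy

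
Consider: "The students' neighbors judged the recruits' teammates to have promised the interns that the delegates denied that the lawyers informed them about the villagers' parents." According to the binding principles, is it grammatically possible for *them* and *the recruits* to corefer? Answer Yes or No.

*them* is a pronoun; Principle B requires it to be free in its binding domain — the clause headed by 'informed'.
— the recruits: possessor inside the subject DP of the clause headed by 'promised'; does not c-command the pronoun — Principle B does not apply; allowed.

Yes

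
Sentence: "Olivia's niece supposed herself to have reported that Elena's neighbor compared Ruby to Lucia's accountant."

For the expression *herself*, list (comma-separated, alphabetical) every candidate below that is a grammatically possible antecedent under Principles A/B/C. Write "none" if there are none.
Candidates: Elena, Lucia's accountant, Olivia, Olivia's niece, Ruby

Olivia's niece

*herself* is a reflexive; Principle A requires it to be bound within its binding domain — the matrix clause.
— Elena: possessor inside the subject DP of the clause headed by 'compared'; does not c-command the reflexive — cannot bind it (Principle A).
— Lucia's accountant: second object of the clause headed by 'compared'; does not c-command the reflexive — cannot bind it (Principle A).
— Olivia: possessor inside the subject DP of the matrix clause; does not c-command the reflexive — cannot bind it (Principle A).
— Olivia's niece: subject of the matrix clause; c-commands the reflexive within its binding domain — allowed (Principle A).
— Ruby: object of the clause headed by 'compared'; does not c-command the reflexive — cannot bind it (Principle A).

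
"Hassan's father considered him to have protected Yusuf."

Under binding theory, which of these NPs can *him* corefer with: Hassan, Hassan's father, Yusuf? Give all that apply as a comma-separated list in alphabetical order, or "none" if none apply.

Hassan

*him* is a pronoun; Principle B requires it to be free in its binding domain — the matrix clause.
— Hassan: possessor inside the subject DP of the matrix clause; does not c-command the pronoun — Principle B does not apply; allowed.
— Hassan's father: subject of the matrix clause; c-commands the pronoun within its binding domain — blocked (Principle B).
— Yusuf: object of the clause headed by 'protected'; is c-commanded by the pronoun; coreference would bind this R-expression — blocked (Principle C).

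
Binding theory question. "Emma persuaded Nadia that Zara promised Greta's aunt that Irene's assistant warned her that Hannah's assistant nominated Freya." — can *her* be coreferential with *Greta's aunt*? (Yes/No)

Yes

*her* is a pronoun; Principle B requires it to be free in its binding domain — the clause headed by 'warned'.
— Greta's aunt: object of the clause headed by 'promised'; c-commands the pronoun but lies outside its binding domain — allowed.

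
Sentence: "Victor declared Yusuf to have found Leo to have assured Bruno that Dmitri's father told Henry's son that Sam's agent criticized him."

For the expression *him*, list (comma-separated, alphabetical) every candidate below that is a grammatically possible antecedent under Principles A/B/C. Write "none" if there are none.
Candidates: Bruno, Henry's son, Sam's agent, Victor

*him* is a pronoun; Principle B requires it to be free in its binding domain — the clause headed by 'criticized'.
— Bruno: object of the clause headed by 'assured'; c-commands the pronoun but lies outside its binding domain — allowed.
— Henry's son: object of the clause headed by 'told'; c-commands the pronoun but lies outside its binding domain — allowed.
— Sam's agent: subject of the clause headed by 'criticized'; c-commands the pronoun within its binding domain — blocked (Principle B).
— Victor: subject of the matrix clause; c-commands the pronoun but lies outside its binding domain — allowed.

Bruno, Henry's son, Victor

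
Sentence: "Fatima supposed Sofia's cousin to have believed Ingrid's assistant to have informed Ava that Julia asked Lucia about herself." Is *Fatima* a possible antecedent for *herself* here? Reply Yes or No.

No

*herself* is a reflexive; Principle A requires it to be bound within its binding domain — the clause headed by 'asked'.
— Fatima: subject of the matrix clause; c-commands the reflexive but lies outside its binding domain — cannot bind it (Principle A).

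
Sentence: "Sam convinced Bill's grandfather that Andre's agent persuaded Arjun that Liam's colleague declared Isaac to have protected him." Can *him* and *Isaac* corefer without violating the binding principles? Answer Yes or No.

No

*Isaac* is an R-expression; Principle C requires it to be free (not bound by any c-commanding expression).
— him: object of the clause headed by 'protected'; the R-expression locally c-commands the pronoun — coreference blocked (Principle B on the pronoun).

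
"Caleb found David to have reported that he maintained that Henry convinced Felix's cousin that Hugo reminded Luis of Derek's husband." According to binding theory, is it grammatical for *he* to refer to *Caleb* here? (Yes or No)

*Caleb* is an R-expression; Principle C requires it to be free (not bound by any c-commanding expression).
— he: subject of the clause headed by 'maintained'; the pronoun does not c-command the R-expression — coreference allowed.

Yes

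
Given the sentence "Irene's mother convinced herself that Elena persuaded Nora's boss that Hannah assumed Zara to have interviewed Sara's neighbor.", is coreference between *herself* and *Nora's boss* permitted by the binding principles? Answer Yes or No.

*herself* is a reflexive; Principle A requires it to be bound within its binding domain — the matrix clause.
— Nora's boss: object of the clause headed by 'persuaded'; does not c-command the reflexive — cannot bind it (Principle A).

No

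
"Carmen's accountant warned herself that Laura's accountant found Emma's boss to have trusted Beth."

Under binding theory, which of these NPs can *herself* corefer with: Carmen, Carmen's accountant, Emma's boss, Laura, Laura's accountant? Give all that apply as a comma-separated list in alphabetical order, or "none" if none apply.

Carmen's accountant

*herself* is a reflexive; Principle A requires it to be bound within its binding domain — the matrix clause.
— Carmen: possessor inside the subject DP of the matrix clause; does not c-command the reflexive — cannot bind it (Principle A).
— Carmen's accountant: subject of the matrix clause; c-commands the reflexive within its binding domain — allowed (Principle A).
— Emma's boss: subject of the clause headed by 'trusted'; does not c-command the reflexive — cannot bind it (Principle A).
— Laura: possessor inside the subject DP of the clause headed by 'found'; does not c-command the reflexive — cannot bind it (Principle A).
— Laura's accountant: subject of the clause headed by 'found'; does not c-command the reflexive — cannot bind it (Principle A).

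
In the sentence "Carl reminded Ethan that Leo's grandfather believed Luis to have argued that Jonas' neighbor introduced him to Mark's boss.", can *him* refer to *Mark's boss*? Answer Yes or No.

*him* is a pronoun; Principle B requires it to be free in its binding domain — the clause headed by 'introduced'.
— Mark's boss: second object of the clause headed by 'introduced'; is c-commanded by the pronoun; coreference would bind this R-expression — blocked (Principle C).

No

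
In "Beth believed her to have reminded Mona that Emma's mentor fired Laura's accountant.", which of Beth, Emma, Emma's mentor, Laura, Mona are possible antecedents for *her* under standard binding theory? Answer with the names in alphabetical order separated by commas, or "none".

*her* is a pronoun; Principle B requires it to be free in its binding domain — the matrix clause.
— Beth: subject of the matrix clause; c-commands the pronoun within its binding domain — blocked (Principle B).
— Emma: possessor inside the subject DP of the clause headed by 'fired'; is c-commanded by the pronoun; coreference would bind this R-expression — blocked (Principle C).
— Emma's mentor: subject of the clause headed by 'fired'; is c-commanded by the pronoun; coreference would bind this R-expression — blocked (Principle C).
— Laura: possessor inside the object DP of the clause headed by 'fired'; is c-commanded by the pronoun; coreference would bind this R-expression — blocked (Principle C).
— Mona: object of the clause headed by 'reminded'; is c-commanded by the pronoun; coreference would bind this R-expression — blocked (Principle C).

none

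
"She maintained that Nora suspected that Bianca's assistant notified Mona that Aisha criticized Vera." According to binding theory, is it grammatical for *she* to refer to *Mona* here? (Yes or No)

No

*Mona* is an R-expression; Principle C requires it to be free (not bound by any c-commanding expression).
— she: subject of the matrix clause; the pronoun c-commands the R-expression — coreference blocked (Principle C).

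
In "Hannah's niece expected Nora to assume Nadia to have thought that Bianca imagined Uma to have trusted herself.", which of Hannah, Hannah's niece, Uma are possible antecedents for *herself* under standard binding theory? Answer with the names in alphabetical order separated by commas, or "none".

*herself* is a reflexive; Principle A requires it to be bound within its binding domain — the clause headed by 'trusted'.
— Hannah: possessor inside the subject DP of the matrix clause; does not c-command the reflexive — cannot bind it (Principle A).
— Hannah's niece: subject of the matrix clause; c-commands the reflexive but lies outside its binding domain — cannot bind it (Principle A).
— Uma: subject of the clause headed by 'trusted'; c-commands the reflexive within its binding domain — allowed (Principle A).

Uma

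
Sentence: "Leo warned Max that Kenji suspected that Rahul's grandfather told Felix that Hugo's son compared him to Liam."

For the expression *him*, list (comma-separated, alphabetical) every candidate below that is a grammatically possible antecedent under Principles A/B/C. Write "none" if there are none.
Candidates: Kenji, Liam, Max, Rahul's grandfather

*him* is a pronoun; Principle B requires it to be free in its binding domain — the clause headed by 'compared'.
— Kenji: subject of the clause headed by 'suspected'; c-commands the pronoun but lies outside its binding domain — allowed.
— Liam: second object of the clause headed by 'compared'; is c-commanded by the pronoun; coreference would bind this R-expression — blocked (Principle C).
— Max: object of the matrix clause; c-commands the pronoun but lies outside its binding domain — allowed.
— Rahul's grandfather: subject of the clause headed by 'told'; c-commands the pronoun but lies outside its binding domain — allowed.

Kenji, Max, Rahul's grandfather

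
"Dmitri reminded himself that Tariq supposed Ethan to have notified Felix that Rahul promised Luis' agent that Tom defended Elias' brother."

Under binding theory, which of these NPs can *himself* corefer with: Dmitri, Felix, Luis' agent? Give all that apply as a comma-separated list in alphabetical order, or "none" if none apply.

Dmitri

*himself* is a reflexive; Principle A requires it to be bound within its binding domain — the matrix clause.
— Dmitri: subject of the matrix clause; c-commands the reflexive within its binding domain — allowed (Principle A).
— Felix: object of the clause headed by 'notified'; does not c-command the reflexive — cannot bind it (Principle A).
— Luis' agent: object of the clause headed by 'promised'; does not c-command the reflexive — cannot bind it (Principle A).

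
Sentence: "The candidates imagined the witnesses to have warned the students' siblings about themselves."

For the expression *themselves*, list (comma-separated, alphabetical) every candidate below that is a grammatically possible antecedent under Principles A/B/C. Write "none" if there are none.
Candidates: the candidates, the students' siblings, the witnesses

*themselves* is a reflexive; Principle A requires it to be bound within its binding domain — the clause headed by 'warned'.
— the candidates: subject of the matrix clause; c-commands the reflexive but lies outside its binding domain — cannot bind it (Principle A).
— the students' siblings: object of the clause headed by 'warned'; c-commands the reflexive within its binding domain — allowed (Principle A).
— the witnesses: subject of the clause headed by 'warned'; c-commands the reflexive within its binding domain — allowed (Principle A).

the students' siblings, the witnesses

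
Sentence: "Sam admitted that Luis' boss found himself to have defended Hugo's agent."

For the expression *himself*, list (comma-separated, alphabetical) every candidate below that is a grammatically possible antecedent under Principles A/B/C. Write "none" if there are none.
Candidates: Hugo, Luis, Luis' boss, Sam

*himself* is a reflexive; Principle A requires it to be bound within its binding domain — the clause headed by 'found'.
— Hugo: possessor inside the object DP of the clause headed by 'defended'; does not c-command the reflexive — cannot bind it (Principle A).
— Luis: possessor inside the subject DP of the clause headed by 'found'; does not c-command the reflexive — cannot bind it (Principle A).
— Luis' boss: subject of the clause headed by 'found'; c-commands the reflexive within its binding domain — allowed (Principle A).
— Sam: subject of the matrix clause; c-commands the reflexive but lies outside its binding domain — cannot bind it (Principle A).

Luis' boss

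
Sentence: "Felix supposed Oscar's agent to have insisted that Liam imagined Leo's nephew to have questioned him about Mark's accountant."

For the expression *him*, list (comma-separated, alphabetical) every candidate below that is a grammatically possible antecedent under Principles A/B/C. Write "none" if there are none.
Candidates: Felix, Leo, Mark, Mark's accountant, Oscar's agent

Felix, Leo, Oscar's agent

*him* is a pronoun; Principle B requires it to be free in its binding domain — the clause headed by 'questioned'.
— Felix: subject of the matrix clause; c-commands the pronoun but lies outside its binding domain — allowed.
— Leo: possessor inside the subject DP of the clause headed by 'questioned'; does not c-command the pronoun — Principle B does not apply; allowed.
— Mark: possessor inside the second object DP of the clause headed by 'questioned'; is c-commanded by the pronoun; coreference would bind this R-expression — blocked (Principle C).
— Mark's accountant: second object of the clause headed by 'questioned'; is c-commanded by the pronoun; coreference would bind this R-expression — blocked (Principle C).
— Oscar's agent: subject of the clause headed by 'insisted'; c-commands the pronoun but lies outside its binding domain — allowed.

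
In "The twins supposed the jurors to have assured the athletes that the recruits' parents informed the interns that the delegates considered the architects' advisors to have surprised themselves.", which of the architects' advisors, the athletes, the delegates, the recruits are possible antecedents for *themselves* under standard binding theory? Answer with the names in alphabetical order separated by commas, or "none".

the architects' advisors

*themselves* is a reflexive; Principle A requires it to be bound within its binding domain — the clause headed by 'surprised'.
— the architects' advisors: subject of the clause headed by 'surprised'; c-commands the reflexive within its binding domain — allowed (Principle A).
— the athletes: object of the clause headed by 'assured'; c-commands the reflexive but lies outside its binding domain — cannot bind it (Principle A).
— the delegates: subject of the clause headed by 'considered'; c-commands the reflexive but lies outside its binding domain — cannot bind it (Principle A).
— the recruits: possessor inside the subject DP of the clause headed by 'informed'; does not c-command the reflexive — cannot bind it (Principle A).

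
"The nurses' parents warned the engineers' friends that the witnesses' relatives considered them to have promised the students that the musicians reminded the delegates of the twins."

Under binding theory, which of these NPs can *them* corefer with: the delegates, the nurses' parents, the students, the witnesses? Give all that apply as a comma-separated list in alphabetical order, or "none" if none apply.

*them* is a pronoun; Principle B requires it to be free in its binding domain — the clause headed by 'considered'.
— the delegates: object of the clause headed by 'reminded'; is c-commanded by the pronoun; coreference would bind this R-expression — blocked (Principle C).
— the nurses' parents: subject of the matrix clause; c-commands the pronoun but lies outside its binding domain — allowed.
— the students: object of the clause headed by 'promised'; is c-commanded by the pronoun; coreference would bind this R-expression — blocked (Principle C).
— the witnesses: possessor inside the subject DP of the clause headed by 'considered'; does not c-command the pronoun — Principle B does not apply; allowed.

the nurses' parents, the witnesses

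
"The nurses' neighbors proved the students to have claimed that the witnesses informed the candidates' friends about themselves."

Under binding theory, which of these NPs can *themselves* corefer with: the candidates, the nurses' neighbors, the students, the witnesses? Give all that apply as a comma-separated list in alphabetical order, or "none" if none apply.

the witnesses

*themselves* is a reflexive; Principle A requires it to be bound within its binding domain — the clause headed by 'informed'.
— the candidates: possessor inside the object DP of the clause headed by 'informed'; does not c-command the reflexive — cannot bind it (Principle A).
— the nurses' neighbors: subject of the matrix clause; c-commands the reflexive but lies outside its binding domain — cannot bind it (Principle A).
— the students: subject of the clause headed by 'claimed'; c-commands the reflexive but lies outside its binding domain — cannot bind it (Principle A).
— the witnesses: subject of the clause headed by 'informed'; c-commands the reflexive within its binding domain — allowed (Principle A).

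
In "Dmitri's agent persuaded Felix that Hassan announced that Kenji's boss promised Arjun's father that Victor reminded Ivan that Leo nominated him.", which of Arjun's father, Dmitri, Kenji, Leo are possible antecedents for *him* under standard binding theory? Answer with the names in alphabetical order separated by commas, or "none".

*him* is a pronoun; Principle B requires it to be free in its binding domain — the clause headed by 'nominated'.
— Arjun's father: object of the clause headed by 'promised'; c-commands the pronoun but lies outside its binding domain — allowed.
— Dmitri: possessor inside the subject DP of the matrix clause; does not c-command the pronoun — Principle B does not apply; allowed.
— Kenji: possessor inside the subject DP of the clause headed by 'promised'; does not c-command the pronoun — Principle B does not apply; allowed.
— Leo: subject of the clause headed by 'nominated'; c-commands the pronoun within its binding domain — blocked (Principle B).

Arjun's father, Dmitri, Kenji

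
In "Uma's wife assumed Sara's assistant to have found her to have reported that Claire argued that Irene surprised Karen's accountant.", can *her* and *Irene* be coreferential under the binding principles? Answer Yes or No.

*Irene* is an R-expression; Principle C requires it to be free (not bound by any c-commanding expression).
— her: subject of the clause headed by 'reported'; the pronoun c-commands the R-expression — coreference blocked (Principle C).

No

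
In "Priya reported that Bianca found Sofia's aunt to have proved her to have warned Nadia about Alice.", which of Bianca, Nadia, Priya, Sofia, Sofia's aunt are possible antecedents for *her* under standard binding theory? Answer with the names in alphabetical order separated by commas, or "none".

Bianca, Priya, Sofia

*her* is a pronoun; Principle B requires it to be free in its binding domain — the clause headed by 'proved'.
— Bianca: subject of the clause headed by 'found'; c-commands the pronoun but lies outside its binding domain — allowed.
— Nadia: object of the clause headed by 'warned'; is c-commanded by the pronoun; coreference would bind this R-expression — blocked (Principle C).
— Priya: subject of the matrix clause; c-commands the pronoun but lies outside its binding domain — allowed.
— Sofia: possessor inside the subject DP of the clause headed by 'proved'; does not c-command the pronoun — Principle B does not apply; allowed.
— Sofia's aunt: subject of the clause headed by 'proved'; c-commands the pronoun within its binding domain — blocked (Principle B).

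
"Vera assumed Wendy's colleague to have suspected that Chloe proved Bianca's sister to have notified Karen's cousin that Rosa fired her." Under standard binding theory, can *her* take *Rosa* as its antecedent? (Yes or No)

*her* is a pronoun; Principle B requires it to be free in its binding domain — the clause headed by 'fired'.
— Rosa: subject of the clause headed by 'fired'; c-commands the pronoun within its binding domain — blocked (Principle B).

No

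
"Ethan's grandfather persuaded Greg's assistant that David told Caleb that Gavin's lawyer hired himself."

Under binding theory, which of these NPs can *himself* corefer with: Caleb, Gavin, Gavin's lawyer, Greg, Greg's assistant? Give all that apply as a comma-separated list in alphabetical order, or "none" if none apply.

Gavin's lawyer

*himself* is a reflexive; Principle A requires it to be bound within its binding domain — the clause headed by 'hired'.
— Caleb: object of the clause headed by 'told'; c-commands the reflexive but lies outside its binding domain — cannot bind it (Principle A).
— Gavin: possessor inside the subject DP of the clause headed by 'hired'; does not c-command the reflexive — cannot bind it (Principle A).
— Gavin's lawyer: subject of the clause headed by 'hired'; c-commands the reflexive within its binding domain — allowed (Principle A).
— Greg: possessor inside the object DP of the matrix clause; does not c-command the reflexive — cannot bind it (Principle A).
— Greg's assistant: object of the matrix clause; c-commands the reflexive but lies outside its binding domain — cannot bind it (Principle A).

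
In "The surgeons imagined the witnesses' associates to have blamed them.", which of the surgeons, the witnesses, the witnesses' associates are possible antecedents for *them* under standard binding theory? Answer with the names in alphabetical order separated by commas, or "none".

*them* is a pronoun; Principle B requires it to be free in its binding domain — the clause headed by 'blamed'.
— the surgeons: subject of the matrix clause; c-commands the pronoun but lies outside its binding domain — allowed.
— the witnesses: possessor inside the subject DP of the clause headed by 'blamed'; does not c-command the pronoun — Principle B does not apply; allowed.
— the witnesses' associates: subject of the clause headed by 'blamed'; c-commands the pronoun within its binding domain — blocked (Principle B).

the surgeons, the witnesses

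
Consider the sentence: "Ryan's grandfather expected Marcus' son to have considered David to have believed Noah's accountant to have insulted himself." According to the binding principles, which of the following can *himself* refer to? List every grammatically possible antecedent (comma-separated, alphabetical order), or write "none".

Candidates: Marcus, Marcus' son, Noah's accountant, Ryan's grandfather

Noah's accountant

*himself* is a reflexive; Principle A requires it to be bound within its binding domain — the clause headed by 'insulted'.
— Marcus: possessor inside the subject DP of the clause headed by 'considered'; does not c-command the reflexive — cannot bind it (Principle A).
— Marcus' son: subject of the clause headed by 'considered'; c-commands the reflexive but lies outside its binding domain — cannot bind it (Principle A).
— Noah's accountant: subject of the clause headed by 'insulted'; c-commands the reflexive within its binding domain — allowed (Principle A).
— Ryan's grandfather: subject of the matrix clause; c-commands the reflexive but lies outside its binding domain — cannot bind it (Principle A).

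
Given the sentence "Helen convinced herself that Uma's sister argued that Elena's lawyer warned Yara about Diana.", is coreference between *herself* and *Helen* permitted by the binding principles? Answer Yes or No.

*herself* is a reflexive; Principle A requires it to be bound within its binding domain — the matrix clause.
— Helen: subject of the matrix clause; c-commands the reflexive within its binding domain — allowed (Principle A).

Yes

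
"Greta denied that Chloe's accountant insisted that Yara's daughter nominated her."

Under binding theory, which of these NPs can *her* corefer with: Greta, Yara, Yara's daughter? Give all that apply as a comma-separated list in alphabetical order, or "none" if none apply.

Greta, Yara

*her* is a pronoun; Principle B requires it to be free in its binding domain — the clause headed by 'nominated'.
— Greta: subject of the matrix clause; c-commands the pronoun but lies outside its binding domain — allowed.
— Yara: possessor inside the subject DP of the clause headed by 'nominated'; does not c-command the pronoun — Principle B does not apply; allowed.
— Yara's daughter: subject of the clause headed by 'nominated'; c-commands the pronoun within its binding domain — blocked (Principle B).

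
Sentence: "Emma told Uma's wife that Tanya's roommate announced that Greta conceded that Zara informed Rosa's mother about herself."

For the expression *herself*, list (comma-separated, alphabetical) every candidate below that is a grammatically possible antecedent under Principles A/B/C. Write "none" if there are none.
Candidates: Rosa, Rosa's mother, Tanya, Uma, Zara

*herself* is a reflexive; Principle A requires it to be bound within its binding domain — the clause headed by 'informed'.
— Rosa: possessor inside the object DP of the clause headed by 'informed'; does not c-command the reflexive — cannot bind it (Principle A).
— Rosa's mother: object of the clause headed by 'informed'; c-commands the reflexive within its binding domain — allowed (Principle A).
— Tanya: possessor inside the subject DP of the clause headed by 'announced'; does not c-command the reflexive — cannot bind it (Principle A).
— Uma: possessor inside the object DP of the matrix clause; does not c-command the reflexive — cannot bind it (Principle A).
— Zara: subject of the clause headed by 'informed'; c-commands the reflexive within its binding domain — allowed (Principle A).

Rosa's mother, Zara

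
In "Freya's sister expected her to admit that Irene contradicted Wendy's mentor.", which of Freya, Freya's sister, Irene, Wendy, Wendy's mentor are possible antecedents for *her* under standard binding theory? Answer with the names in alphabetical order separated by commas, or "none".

Freya

*her* is a pronoun; Principle B requires it to be free in its binding domain — the matrix clause.
— Freya: possessor inside the subject DP of the matrix clause; does not c-command the pronoun — Principle B does not apply; allowed.
— Freya's sister: subject of the matrix clause; c-commands the pronoun within its binding domain — blocked (Principle B).
— Irene: subject of the clause headed by 'contradicted'; is c-commanded by the pronoun; coreference would bind this R-expression — blocked (Principle C).
— Wendy: possessor inside the object DP of the clause headed by 'contradicted'; is c-commanded by the pronoun; coreference would bind this R-expression — blocked (Principle C).
— Wendy's mentor: object of the clause headed by 'contradicted'; is c-commanded by the pronoun; coreference would bind this R-expression — blocked (Principle C).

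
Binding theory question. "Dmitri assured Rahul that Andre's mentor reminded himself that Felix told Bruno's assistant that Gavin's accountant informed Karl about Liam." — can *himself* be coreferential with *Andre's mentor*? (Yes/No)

Yes

*himself* is a reflexive; Principle A requires it to be bound within its binding domain — the clause headed by 'reminded'.
— Andre's mentor: subject of the clause headed by 'reminded'; c-commands the reflexive within its binding domain — allowed (Principle A).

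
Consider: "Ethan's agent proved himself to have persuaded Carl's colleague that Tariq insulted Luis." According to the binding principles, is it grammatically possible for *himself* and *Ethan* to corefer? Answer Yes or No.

No

*himself* is a reflexive; Principle A requires it to be bound within its binding domain — the matrix clause.
— Ethan: possessor inside the subject DP of the matrix clause; does not c-command the reflexive — cannot bind it (Principle A).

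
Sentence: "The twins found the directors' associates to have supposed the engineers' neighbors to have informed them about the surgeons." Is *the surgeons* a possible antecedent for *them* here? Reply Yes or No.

No

*them* is a pronoun; Principle B requires it to be free in its binding domain — the clause headed by 'informed'.
— the surgeons: second object of the clause headed by 'informed'; is c-commanded by the pronoun; coreference would bind this R-expression — blocked (Principle C).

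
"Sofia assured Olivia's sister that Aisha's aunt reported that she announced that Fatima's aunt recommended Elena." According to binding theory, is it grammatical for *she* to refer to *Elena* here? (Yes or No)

No

*Elena* is an R-expression; Principle C requires it to be free (not bound by any c-commanding expression).
— she: subject of the clause headed by 'announced'; the pronoun c-commands the R-expression — coreference blocked (Principle C).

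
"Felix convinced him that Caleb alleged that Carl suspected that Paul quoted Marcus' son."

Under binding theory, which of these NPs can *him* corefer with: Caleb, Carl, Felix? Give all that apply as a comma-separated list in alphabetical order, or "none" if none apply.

*him* is a pronoun; Principle B requires it to be free in its binding domain — the matrix clause.
— Caleb: subject of the clause headed by 'alleged'; is c-commanded by the pronoun; coreference would bind this R-expression — blocked (Principle C).
— Carl: subject of the clause headed by 'suspected'; is c-commanded by the pronoun; coreference would bind this R-expression — blocked (Principle C).
— Felix: subject of the matrix clause; c-commands the pronoun within its binding domain — blocked (Principle B).

none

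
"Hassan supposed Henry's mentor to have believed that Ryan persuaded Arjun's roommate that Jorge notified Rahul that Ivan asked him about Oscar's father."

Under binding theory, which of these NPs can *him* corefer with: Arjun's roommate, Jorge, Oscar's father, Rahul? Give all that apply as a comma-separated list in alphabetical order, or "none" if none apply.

*him* is a pronoun; Principle B requires it to be free in its binding domain — the clause headed by 'asked'.
— Arjun's roommate: object of the clause headed by 'persuaded'; c-commands the pronoun but lies outside its binding domain — allowed.
— Jorge: subject of the clause headed by 'notified'; c-commands the pronoun but lies outside its binding domain — allowed.
— Oscar's father: second object of the clause headed by 'asked'; is c-commanded by the pronoun; coreference would bind this R-expression — blocked (Principle C).
— Rahul: object of the clause headed by 'notified'; c-commands the pronoun but lies outside its binding domain — allowed.

Arjun's roommate, Jorge, Rahul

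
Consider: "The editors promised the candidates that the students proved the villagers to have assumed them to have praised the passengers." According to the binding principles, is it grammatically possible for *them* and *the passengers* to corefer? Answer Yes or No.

*them* is a pronoun; Principle B requires it to be free in its binding domain — the clause headed by 'assumed'.
— the passengers: object of the clause headed by 'praised'; is c-commanded by the pronoun; coreference would bind this R-expression — blocked (Principle C).

No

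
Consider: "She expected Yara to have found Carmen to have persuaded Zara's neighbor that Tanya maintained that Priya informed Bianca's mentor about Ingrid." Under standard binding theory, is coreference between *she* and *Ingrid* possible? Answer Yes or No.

No

*Ingrid* is an R-expression; Principle C requires it to be free (not bound by any c-commanding expression).
— she: subject of the matrix clause; the pronoun c-commands the R-expression — coreference blocked (Principle C).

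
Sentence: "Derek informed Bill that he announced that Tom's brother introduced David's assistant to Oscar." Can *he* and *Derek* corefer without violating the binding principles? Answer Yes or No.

*Derek* is an R-expression; Principle C requires it to be free (not bound by any c-commanding expression).
— he: subject of the clause headed by 'announced'; the pronoun does not c-command the R-expression — coreference allowed.

Yes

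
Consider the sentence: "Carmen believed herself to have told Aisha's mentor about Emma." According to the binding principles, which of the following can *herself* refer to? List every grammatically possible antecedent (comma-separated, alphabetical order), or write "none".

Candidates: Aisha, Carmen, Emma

Carmen

*herself* is a reflexive; Principle A requires it to be bound within its binding domain — the matrix clause.
— Aisha: possessor inside the object DP of the clause headed by 'told'; does not c-command the reflexive — cannot bind it (Principle A).
— Carmen: subject of the matrix clause; c-commands the reflexive within its binding domain — allowed (Principle A).
— Emma: second object of the clause headed by 'told'; does not c-command the reflexive — cannot bind it (Principle A).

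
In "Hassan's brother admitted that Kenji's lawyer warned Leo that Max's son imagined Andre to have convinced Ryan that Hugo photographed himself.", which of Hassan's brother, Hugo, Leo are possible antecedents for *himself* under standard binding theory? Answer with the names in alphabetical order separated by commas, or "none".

Hugo

*himself* is a reflexive; Principle A requires it to be bound within its binding domain — the clause headed by 'photographed'.
— Hassan's brother: subject of the matrix clause; c-commands the reflexive but lies outside its binding domain — cannot bind it (Principle A).
— Hugo: subject of the clause headed by 'photographed'; c-commands the reflexive within its binding domain — allowed (Principle A).
— Leo: object of the clause headed by 'warned'; c-commands the reflexive but lies outside its binding domain — cannot bind it (Principle A).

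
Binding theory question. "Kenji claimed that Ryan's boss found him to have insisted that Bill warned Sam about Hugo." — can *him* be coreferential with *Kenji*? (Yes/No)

Yes

*him* is a pronoun; Principle B requires it to be free in its binding domain — the clause headed by 'found'.
— Kenji: subject of the matrix clause; c-commands the pronoun but lies outside its binding domain — allowed.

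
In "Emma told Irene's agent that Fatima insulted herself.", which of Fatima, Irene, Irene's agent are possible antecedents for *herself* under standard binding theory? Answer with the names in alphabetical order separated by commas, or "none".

Fatima

*herself* is a reflexive; Principle A requires it to be bound within its binding domain — the clause headed by 'insulted'.
— Fatima: subject of the clause headed by 'insulted'; c-commands the reflexive within its binding domain — allowed (Principle A).
— Irene: possessor inside the object DP of the matrix clause; does not c-command the reflexive — cannot bind it (Principle A).
— Irene's agent: object of the matrix clause; c-commands the reflexive but lies outside its binding domain — cannot bind it (Principle A).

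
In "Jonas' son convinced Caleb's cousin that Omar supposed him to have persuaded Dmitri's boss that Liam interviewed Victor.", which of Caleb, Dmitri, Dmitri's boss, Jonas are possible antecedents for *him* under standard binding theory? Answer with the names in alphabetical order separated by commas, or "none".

*him* is a pronoun; Principle B requires it to be free in its binding domain — the clause headed by 'supposed'.
— Caleb: possessor inside the object DP of the matrix clause; does not c-command the pronoun — Principle B does not apply; allowed.
— Dmitri: possessor inside the object DP of the clause headed by 'persuaded'; is c-commanded by the pronoun; coreference would bind this R-expression — blocked (Principle C).
— Dmitri's boss: object of the clause headed by 'persuaded'; is c-commanded by the pronoun; coreference would bind this R-expression — blocked (Principle C).
— Jonas: possessor inside the subject DP of the matrix clause; does not c-command the pronoun — Principle B does not apply; allowed.

Caleb, Jonas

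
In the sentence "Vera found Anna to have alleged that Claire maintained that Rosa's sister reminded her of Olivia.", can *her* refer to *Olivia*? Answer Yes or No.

*her* is a pronoun; Principle B requires it to be free in its binding domain — the clause headed by 'reminded'.
— Olivia: second object of the clause headed by 'reminded'; is c-commanded by the pronoun; coreference would bind this R-expression — blocked (Principle C).

No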